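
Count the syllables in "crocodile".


Word: "crocodile"
Syllable breakdown: croc / o / dile
Counting: 3 parts
= 3 syllables


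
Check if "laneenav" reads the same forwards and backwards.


Word: "laneenav"
Reversed: "vaneenal"
Forward == Backward? laneenav != vaneenal
Palindrome = No


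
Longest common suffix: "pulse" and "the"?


Word 1: "pulse"
Word 2: "the"
Comparing from end:
  Pos -1: 'e' == 'e'
  Pos -2: 's' != 'h' (stop)
LCS = "e" (length 1)


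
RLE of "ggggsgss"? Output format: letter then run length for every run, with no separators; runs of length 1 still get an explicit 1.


String: "ggggsgss"
Scanning for consecutive runs:
  'g' x 4
  's' x 1
  'g' x 1
  's' x 2
RLE = "g4s1g1s2"


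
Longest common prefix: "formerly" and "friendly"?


Word 1: "formerly"
Word 2: "friendly"
Comparing from start:
  Pos 0: 'f' == 'f'
  Pos 1: 'o' != 'r' (stop)
LCP = "f" (length 1)


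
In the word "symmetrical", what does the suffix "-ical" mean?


Suffix: -ical
Example: symmetrical (symmetry + -ical, with a spelling change)
Meaning = relating to


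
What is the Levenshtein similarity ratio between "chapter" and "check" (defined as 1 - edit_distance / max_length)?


Word 1: "chapter" (length 7)
Word 2: "check" (length 5)
One optimal edit sequence:
  1. keep 'c'
  2. keep 'h'
  3. delete 'a'  (+1)
  4. delete 'p'  (+1)
  5. substitute 't' -> 'e'  (+1)
  6. substitute 'e' -> 'c'  (+1)
  7. substitute 'r' -> 'k'  (+1)
Edit distance = 5
Max length = max(7, 5) = 7
Similarity = 1 - 5/7
= 0.2857


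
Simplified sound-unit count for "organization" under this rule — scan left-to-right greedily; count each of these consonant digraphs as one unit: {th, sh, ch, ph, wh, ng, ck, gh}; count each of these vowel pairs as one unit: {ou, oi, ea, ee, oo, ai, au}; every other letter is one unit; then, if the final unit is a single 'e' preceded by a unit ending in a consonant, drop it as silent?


Word: "organization" (12 letters)
Left-to-right scan:
  [1] 'o' (letter)
  [2] 'r' (letter)
  [3] 'g' (letter)
  [4] 'a' (letter)
  [5] 'n' (letter)
  [6] 'i' (letter)
  [7] 'z' (letter)
  [8] 'a' (letter)
  [9] 't' (letter)
  [10] 'i' (letter)
  [11] 'o' (letter)
  [12] 'n' (letter)
Units from scan: 12
Sound units = 12 units


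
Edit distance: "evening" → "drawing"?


Word 1: "evening" (length 7)
Word 2: "drawing" (length 7)
One optimal edit sequence (insert/delete/substitute each cost 1):
  1. substitute 'e' -> 'd'  (+1)
  2. substitute 'v' -> 'r'  (+1)
  3. substitute 'e' -> 'a'  (+1)
  4. substitute 'n' -> 'w'  (+1)
  5. keep 'i'
  6. keep 'n'
  7. keep 'g'
Total edit operations: 4
Edit distance = 4


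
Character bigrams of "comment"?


Word: "comment" (length 7)
Number of bigrams = 7 - 2 + 1 = 6
  Position 0: "co"
  Position 1: "om"
  Position 2: "mm"
  Position 3: "me"
  Position 4: "en"
  Position 5: "nt"
Bigrams = "co", "om", "mm", "me", "en", "nt"


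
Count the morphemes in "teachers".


Word: "teachers"
Morphemes: teach + -er + -s
Each morpheme carries meaning
= 3 morphemes


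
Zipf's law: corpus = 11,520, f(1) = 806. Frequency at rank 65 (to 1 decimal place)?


Zipf's law: f(r) = f(1) / r
f(1) = 806
f(65) = 806 / 65
= 12.4 occurrences


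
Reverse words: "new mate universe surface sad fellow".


Original: "new mate universe surface sad fellow"
Words (1..n): new | mate | universe | surface | sad | fellow
Reversed (n..1): fellow | sad | surface | universe | mate | new
Result = "fellow sad surface universe mate new"


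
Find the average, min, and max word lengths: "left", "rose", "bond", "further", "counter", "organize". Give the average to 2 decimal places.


Lengths: "left"=4, "rose"=4, "bond"=4, "further"=7, "counter"=7, "organize"=8
Sum = 34, Count = 6
Average = 34/6 = 5.67
= avg=5.67, min=4, max=8


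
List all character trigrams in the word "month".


Word: "month" (length 5)
Number of trigrams = 5 - 3 + 1 = 3
  Position 0: "mon"
  Position 1: "ont"
  Position 2: "nth"
Trigrams = "mon", "ont", "nth"


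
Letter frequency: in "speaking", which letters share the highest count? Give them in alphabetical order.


Word: "speaking"
Letter counts:
  'a': 1
  'e': 1
  'g': 1
  'i': 1
  'k': 1
  'n': 1
  'p': 1
  's': 1
Maximum count = 1
Most frequent = 'a', 'e', 'g', 'i', 'k', 'n', 'p', 's' (1 time each)


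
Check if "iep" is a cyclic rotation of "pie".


Word: "pie", Candidate: "iep"
Method: check if candidate is substring of word+word
"piepie" contains "iep"? Yes
Is rotation = Yes


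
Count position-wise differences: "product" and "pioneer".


Comparing character by character (same length = 7):
  Pos 0: 'p' vs 'p' =
  Pos 1: 'r' vs 'i' !=
  Pos 2: 'o' vs 'o' =
  Pos 3: 'd' vs 'n' !=
  Pos 4: 'u' vs 'e' !=
  Pos 5: 'c' vs 'e' !=
  Pos 6: 't' vs 'r' !=
Hamming distance = 5


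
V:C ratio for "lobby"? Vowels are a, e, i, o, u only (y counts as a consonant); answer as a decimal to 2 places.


Word: "lobby"
Vowels (a,e,i,o,u): 1
Consonants: 4
Ratio = 1/4
= 0.25


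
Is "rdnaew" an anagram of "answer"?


Word 1: "answer" → sorted: aenrsw
Word 2: "rdnaew" → sorted: adenrw
Same letters? aenrsw != adenrw
Anagram = No


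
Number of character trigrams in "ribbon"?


Word: "ribbon" (length 6)
Number of 3-grams = length - 3 + 1 = 6 - 3 + 1
= 4


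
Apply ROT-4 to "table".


Word: "table"
Shift: 4
Each letter → (letter + shift) mod 26:
  't' (19) + 4 = 23 → 'x'
  'a' (0) + 4 = 4 → 'e'
  'b' (1) + 4 = 5 → 'f'
  'l' (11) + 4 = 15 → 'p'
  'e' (4) + 4 = 8 → 'i'
Result = "xefpi"


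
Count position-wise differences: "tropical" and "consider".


Comparing character by character (same length = 8):
  Pos 0: 't' vs 'c' !=
  Pos 1: 'r' vs 'o' !=
  Pos 2: 'o' vs 'n' !=
  Pos 3: 'p' vs 's' !=
  Pos 4: 'i' vs 'i' =
  Pos 5: 'c' vs 'd' !=
  Pos 6: 'a' vs 'e' !=
  Pos 7: 'l' vs 'r' !=
Hamming distance = 7


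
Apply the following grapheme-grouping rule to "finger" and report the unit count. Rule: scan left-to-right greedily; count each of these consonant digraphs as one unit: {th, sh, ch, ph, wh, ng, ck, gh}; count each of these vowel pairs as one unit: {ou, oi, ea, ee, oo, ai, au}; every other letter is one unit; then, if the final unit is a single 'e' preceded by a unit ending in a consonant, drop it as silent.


Word: "finger" (6 letters)
Left-to-right scan:
  1. 'f' (letter)
  2. 'i' (letter)
  3. 'ng' (digraph)
  4. 'e' (letter)
  5. 'r' (letter)
Units from scan: 5
Sound units = 5 units


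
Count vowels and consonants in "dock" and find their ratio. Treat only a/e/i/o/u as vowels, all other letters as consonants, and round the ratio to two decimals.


Word: "dock"
Vowels (a,e,i,o,u): 1
Consonants: 3
Ratio = 1/3
= 0.33


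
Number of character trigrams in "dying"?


Word: "dying" (length 5)
Number of 3-grams = length - 3 + 1 = 5 - 3 + 1
= 3


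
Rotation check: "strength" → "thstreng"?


Word: "strength", Candidate: "thstreng"
Method: check if candidate is substring of word+word
"strengthstrength" contains "thstreng"? Yes
Is rotation = Yes


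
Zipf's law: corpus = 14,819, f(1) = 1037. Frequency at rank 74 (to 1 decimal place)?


Zipf's law: f(r) = f(1) / r
f(1) = 1037
f(74) = 1037 / 74
= 14.0 occurrences


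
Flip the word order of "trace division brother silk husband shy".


Original: "trace division brother silk husband shy"
Words (1..n): trace | division | brother | silk | husband | shy
Reversed (n..1): shy | husband | silk | brother | division | trace
Result = "shy husband silk brother division trace"


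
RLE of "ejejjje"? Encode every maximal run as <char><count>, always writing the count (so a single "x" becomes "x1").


String: "ejejjje"
Scanning for consecutive runs:
  'e' x 1
  'j' x 1
  'e' x 1
  'j' x 3
  'e' x 1
RLE = "e1j1e1j3e1"


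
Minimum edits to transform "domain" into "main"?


Word 1: "domain" (length 6)
Word 2: "main" (length 4)
One optimal edit sequence (insert/delete/substitute each cost 1):
  1. delete 'd'  (+1)
  2. delete 'o'  (+1)
  3. keep 'm'
  4. keep 'a'
  5. keep 'i'
  6. keep 'n'
Total edit operations: 2
Edit distance = 2


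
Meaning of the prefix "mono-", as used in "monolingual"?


Prefix: mono-
Example: monolingual = mono- + lingual
Meaning = one


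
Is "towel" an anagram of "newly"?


Word 1: "newly" → sorted: elnwy
Word 2: "towel" → sorted: elotw
Same letters? elnwy != elotw
Anagram = No


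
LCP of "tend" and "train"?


Word 1: "tend"
Word 2: "train"
Comparing from start:
  Pos 0: 't' == 't'
  Pos 1: 'e' != 'r' (stop)
LCP = "t" (length 1)


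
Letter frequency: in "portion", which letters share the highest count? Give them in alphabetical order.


Word: "portion"
Letter counts:
  'i': 1
  'n': 1
  'o': 2
  'p': 1
  'r': 1
  't': 1
Maximum count = 2
Most frequent = 'o' (2 times each)


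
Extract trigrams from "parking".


Word: "parking" (length 7)
Number of trigrams = 7 - 3 + 1 = 5
  Position 0: "par"
  Position 1: "ark"
  Position 2: "rki"
  Position 3: "kin"
  Position 4: "ing"
Trigrams = "par", "ark", "rki", "kin", "ing"


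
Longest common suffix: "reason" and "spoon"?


Word 1: "reason"
Word 2: "spoon"
Comparing from end:
  Pos -1: 'n' == 'n'
  Pos -2: 'o' == 'o'
  Pos -3: 's' != 'o' (stop)
LCS = "on" (length 2)


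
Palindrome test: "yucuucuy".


Word: "yucuucuy"
Reversed: "yucuucuy"
Forward == Backward? yucuucuy == yucuucuy
Palindrome = Yes


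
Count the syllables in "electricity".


Word: "electricity"
Syllable breakdown: e / lec / tric / i / ty
Counting: 5 parts
= 5 syllables


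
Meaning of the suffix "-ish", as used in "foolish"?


Suffix: -ish
Example: foolish = fool + -ish
Meaning = somewhat / having the qualities of


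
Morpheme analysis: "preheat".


Word: "preheat"
Morphemes: pre- + heat
Each morpheme carries meaning
= 2 morphemes


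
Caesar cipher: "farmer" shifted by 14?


Word: "farmer"
Shift: 14
Each letter → (letter + shift) mod 26:
  'f' (5) + 14 = 19 → 't'
  'a' (0) + 14 = 14 → 'o'
  'r' (17) + 14 = 5 → 'f'
  'm' (12) + 14 = 0 → 'a'
  'e' (4) + 14 = 18 → 's'
  'r' (17) + 14 = 5 → 'f'
Result = "tofasf"


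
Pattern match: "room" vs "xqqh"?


Pattern of "room": [0, 1, 1, 2]
Pattern of "xqqh": [0, 1, 1, 2]
Patterns match
Same pattern = Yes


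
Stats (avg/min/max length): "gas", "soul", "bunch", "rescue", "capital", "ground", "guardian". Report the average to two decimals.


Lengths: "gas"=3, "soul"=4, "bunch"=5, "rescue"=6, "capital"=7, "ground"=6, "guardian"=8
Sum = 39, Count = 7
Average = 39/7 = 5.57
= avg=5.57, min=3, max=8


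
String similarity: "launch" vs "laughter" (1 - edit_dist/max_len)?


Word 1: "launch" (length 6)
Word 2: "laughter" (length 8)
One optimal edit sequence:
  1. keep 'l'
  2. keep 'a'
  3. keep 'u'
  4. insert 'g'  (+1)
  5. insert 'h'  (+1)
  6. substitute 'n' -> 't'  (+1)
  7. substitute 'c' -> 'e'  (+1)
  8. substitute 'h' -> 'r'  (+1)
Edit distance = 5
Max length = max(6, 8) = 8
Similarity = 1 - 5/8
= 0.3750


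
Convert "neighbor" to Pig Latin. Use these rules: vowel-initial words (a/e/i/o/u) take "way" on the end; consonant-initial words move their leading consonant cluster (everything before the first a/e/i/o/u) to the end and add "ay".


Word: "neighbor"
Starts with consonant(s) → move to end, add 'ay'
Consonant cluster: "n"
Pig Latin = "eighbornay"


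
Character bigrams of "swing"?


Word: "swing" (length 5)
Number of bigrams = 5 - 2 + 1 = 4
  Position 0: "sw"
  Position 1: "wi"
  Position 2: "in"
  Position 3: "ng"
Bigrams = "sw", "wi", "in", "ng"


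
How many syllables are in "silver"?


Word: "silver"
Syllable breakdown: sil | ver
Counting: 2 parts
= 2 syllables


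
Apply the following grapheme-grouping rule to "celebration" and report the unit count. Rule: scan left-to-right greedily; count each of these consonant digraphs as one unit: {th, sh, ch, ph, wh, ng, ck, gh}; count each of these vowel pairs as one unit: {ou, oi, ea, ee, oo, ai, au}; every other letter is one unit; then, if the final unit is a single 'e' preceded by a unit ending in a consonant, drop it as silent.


Word: "celebration" (11 letters)
Left-to-right scan:
  [1] 'c' (letter)
  [2] 'e' (letter)
  [3] 'l' (letter)
  [4] 'e' (letter)
  [5] 'b' (letter)
  [6] 'r' (letter)
  [7] 'a' (letter)
  [8] 't' (letter)
  [9] 'i' (letter)
  [10] 'o' (letter)
  [11] 'n' (letter)
Units from scan: 11
Sound units = 11 units


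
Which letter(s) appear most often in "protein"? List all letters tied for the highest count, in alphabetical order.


Word: "protein"
Letter counts:
  'e': 1
  'i': 1
  'n': 1
  'o': 1
  'p': 1
  'r': 1
  't': 1
Maximum count = 1
Most frequent = 'e', 'i', 'n', 'o', 'p', 'r', 't' (1 time each)


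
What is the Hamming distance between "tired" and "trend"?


Comparing character by character (same length = 5):
  Pos 0: 't' vs 't' =
  Pos 1: 'i' vs 'r' !=
  Pos 2: 'r' vs 'e' !=
  Pos 3: 'e' vs 'n' !=
  Pos 4: 'd' vs 'd' =
Hamming distance = 3


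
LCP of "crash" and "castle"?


Word 1: "crash"
Word 2: "castle"
Comparing from start:
  Pos 0: 'c' == 'c'
  Pos 1: 'r' != 'a' (stop)
LCP = "c" (length 1)


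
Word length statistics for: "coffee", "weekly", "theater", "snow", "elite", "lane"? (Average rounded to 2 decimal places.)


Lengths: "coffee"=6, "weekly"=6, "theater"=7, "snow"=4, "elite"=5, "lane"=4
Sum = 32, Count = 6
Average = 32/6 = 5.33
= avg=5.33, min=4, max=7


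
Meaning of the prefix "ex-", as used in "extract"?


Prefix: ex-
As in: extract -> ex- + tract
Meaning = out / former


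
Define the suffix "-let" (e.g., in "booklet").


Suffix: -let
As in: booklet -> book + -let
Meaning = small


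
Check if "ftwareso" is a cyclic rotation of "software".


Word: "software", Candidate: "ftwareso"
Method: check if candidate is substring of word+word
"softwaresoftware" contains "ftwareso"? Yes
Is rotation = Yes


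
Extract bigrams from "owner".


Word: "owner" (length 5)
Number of bigrams = 5 - 2 + 1 = 4
  Position 0: "ow"
  Position 1: "wn"
  Position 2: "ne"
  Position 3: "er"
Bigrams = "ow", "wn", "ne", "er"


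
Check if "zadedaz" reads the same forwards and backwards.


Word: "zadedaz"
Reversed: "zadedaz"
Forward == Backward? zadedaz == zadedaz
Palindrome = Yes


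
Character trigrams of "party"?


Word: "party" (length 5)
Number of trigrams = 5 - 3 + 1 = 3
  Position 0: "par"
  Position 1: "art"
  Position 2: "rty"
Trigrams = "par", "art", "rty"


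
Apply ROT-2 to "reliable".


Word: "reliable"
Shift: 2
Each letter → (letter + shift) mod 26:
  'r' (17) + 2 = 19 → 't'
  'e' (4) + 2 = 6 → 'g'
  'l' (11) + 2 = 13 → 'n'
  'i' (8) + 2 = 10 → 'k'
  'a' (0) + 2 = 2 → 'c'
  'b' (1) + 2 = 3 → 'd'
  'l' (11) + 2 = 13 → 'n'
  'e' (4) + 2 = 6 → 'g'
Result = "tgnkcdng"


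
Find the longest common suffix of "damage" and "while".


Word 1: "damage"
Word 2: "while"
Comparing from end:
  Pos -1: 'e' == 'e'
  Pos -2: 'g' != 'l' (stop)
LCS = "e" (length 1)


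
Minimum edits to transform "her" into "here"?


Word 1: "her" (length 3)
Word 2: "here" (length 4)
One optimal edit sequence (insert/delete/substitute each cost 1):
  1. keep 'h'
  2. keep 'e'
  3. keep 'r'
  4. insert 'e'  (+1)
Total edit operations: 1
Edit distance = 1


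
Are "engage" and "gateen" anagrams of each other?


Word 1: "engage" → sorted: aeeggn
Word 2: "gateen" → sorted: aeegnt
Same letters? aeeggn != aeegnt
Anagram = No


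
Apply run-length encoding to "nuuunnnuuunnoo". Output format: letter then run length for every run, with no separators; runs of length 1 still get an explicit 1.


String: "nuuunnnuuunnoo"
Scanning for consecutive runs:
  'n' x 1
  'u' x 3
  'n' x 3
  'u' x 3
  'n' x 2
  'o' x 2
RLE = "n1u3n3u3n2o2"


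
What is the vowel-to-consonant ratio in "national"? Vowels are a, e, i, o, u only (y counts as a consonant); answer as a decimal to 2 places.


Word: "national"
Vowels (a,e,i,o,u): 4
Consonants: 4
Ratio = 4/4
= 1.00


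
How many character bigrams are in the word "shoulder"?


Word: "shoulder" (length 8)
Number of 2-grams = length - 2 + 1 = 8 - 2 + 1
= 7


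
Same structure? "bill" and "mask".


Pattern of "bill": [0, 1, 2, 2]
Pattern of "mask": [0, 1, 2, 3]
Patterns do not match
Same pattern = No


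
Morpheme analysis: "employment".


Word: "employment"
Morphemes: employ + -ment
Each morpheme carries meaning
= 2 morphemes


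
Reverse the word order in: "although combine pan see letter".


Original: "although combine pan see letter"
Words (1..n): although | combine | pan | see | letter
Reversed (n..1): letter | see | pan | combine | although
Result = "letter see pan combine although"


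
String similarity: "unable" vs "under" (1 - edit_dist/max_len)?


Word 1: "unable" (length 6)
Word 2: "under" (length 5)
One optimal edit sequence:
  1. keep 'u'
  2. keep 'n'
  3. delete 'a'  (+1)
  4. substitute 'b' -> 'd'  (+1)
  5. substitute 'l' -> 'e'  (+1)
  6. substitute 'e' -> 'r'  (+1)
Edit distance = 4
Max length = max(6, 5) = 6
Similarity = 1 - 4/6
= 0.3333


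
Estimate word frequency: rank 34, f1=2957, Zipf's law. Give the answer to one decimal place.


Zipf's law: f(r) = f(1) / r
f(1) = 2957
f(34) = 2957 / 34
= 87.0 occurrences


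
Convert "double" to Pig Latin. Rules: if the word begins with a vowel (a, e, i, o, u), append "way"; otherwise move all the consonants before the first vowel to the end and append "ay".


Word: "double"
Starts with consonant(s) → move to end, add 'ay'
Consonant cluster: "d"
Pig Latin = "oubleday"


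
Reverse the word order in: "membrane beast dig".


Original: "membrane beast dig"
Words (1..n): membrane | beast | dig
Reversed (n..1): dig | beast | membrane
Result = "dig beast membrane"


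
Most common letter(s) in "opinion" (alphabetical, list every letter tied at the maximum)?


Word: "opinion"
Letter counts:
  'i': 2
  'n': 2
  'o': 2
  'p': 1
Maximum count = 2
Most frequent = 'i', 'n', 'o' (2 times each)


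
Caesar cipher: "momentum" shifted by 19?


Word: "momentum"
Shift: 19
Each letter → (letter + shift) mod 26:
  'm' (12) + 19 = 5 → 'f'
  'o' (14) + 19 = 7 → 'h'
  'm' (12) + 19 = 5 → 'f'
  'e' (4) + 19 = 23 → 'x'
  'n' (13) + 19 = 6 → 'g'
  't' (19) + 19 = 12 → 'm'
  'u' (20) + 19 = 13 → 'n'
  'm' (12) + 19 = 5 → 'f'
Result = "fhfxgmnf"


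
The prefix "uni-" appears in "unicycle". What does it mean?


Prefix: uni-
Example: unicycle (uni- + cycle)
Meaning = one


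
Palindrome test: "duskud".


Word: "duskud"
Reversed: "duksud"
Forward == Backward? duskud != duksud
Palindrome = No


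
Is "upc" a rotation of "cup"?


Word: "cup", Candidate: "upc"
Method: check if candidate is substring of word+word
"cupcup" contains "upc"? Yes
Is rotation = Yes


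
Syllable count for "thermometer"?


Word: "thermometer"
Syllable breakdown: ther | mom | e | ter
Counting: 4 parts
= 4 syllables


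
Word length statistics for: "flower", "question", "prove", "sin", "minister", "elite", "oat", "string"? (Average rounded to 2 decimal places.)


Lengths: "flower"=6, "question"=8, "prove"=5, "sin"=3, "minister"=8, "elite"=5, "oat"=3, "string"=6
Sum = 44, Count = 8
Average = 44/8 = 5.50
= avg=5.50, min=3, max=8


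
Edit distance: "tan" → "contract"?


Word 1: "tan" (length 3)
Word 2: "contract" (length 8)
One optimal edit sequence (insert/delete/substitute each cost 1):
  1. insert 'c'  (+1)
  2. insert 'o'  (+1)
  3. insert 'n'  (+1)
  4. keep 't'
  5. insert 'r'  (+1)
  6. keep 'a'
  7. insert 'c'  (+1)
  8. substitute 'n' -> 't'  (+1)
Total edit operations: 6
Edit distance = 6


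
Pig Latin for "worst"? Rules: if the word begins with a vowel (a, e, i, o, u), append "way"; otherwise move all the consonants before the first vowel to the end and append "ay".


Word: "worst"
Starts with consonant(s) → move to end, add 'ay'
Consonant cluster: "w"
Pig Latin = "orstway"


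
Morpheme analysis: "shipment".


Word: "shipment"
Morphemes: ship / -ment
Each morpheme carries meaning
= 2 morphemes


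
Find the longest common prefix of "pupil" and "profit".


Word 1: "pupil"
Word 2: "profit"
Comparing from start:
  Pos 0: 'p' == 'p'
  Pos 1: 'u' != 'r' (stop)
LCP = "p" (length 1)


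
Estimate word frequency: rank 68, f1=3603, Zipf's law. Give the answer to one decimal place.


Zipf's law: f(r) = f(1) / r
f(1) = 3603
f(68) = 3603 / 68
= 53.0 occurrences


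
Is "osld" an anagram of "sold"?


Word 1: "sold" → sorted: dlos
Word 2: "osld" → sorted: dlos
Same letters? dlos == dlos
Anagram = Yes


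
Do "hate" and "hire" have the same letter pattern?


Pattern of "hate": [0, 1, 2, 3]
Pattern of "hire": [0, 1, 2, 3]
Patterns match
Same pattern = Yes


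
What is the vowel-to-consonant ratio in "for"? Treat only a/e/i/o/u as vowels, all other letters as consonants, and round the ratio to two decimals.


Word: "for"
Vowels (a,e,i,o,u): 1
Consonants: 2
Ratio = 1/2
= 0.50


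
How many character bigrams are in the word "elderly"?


Word: "elderly" (length 7)
Number of 2-grams = length - 2 + 1 = 7 - 2 + 1
= 6


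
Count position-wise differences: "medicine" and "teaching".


Comparing character by character (same length = 8):
  Pos 0: 'm' vs 't' !=
  Pos 1: 'e' vs 'e' =
  Pos 2: 'd' vs 'a' !=
  Pos 3: 'i' vs 'c' !=
  Pos 4: 'c' vs 'h' !=
  Pos 5: 'i' vs 'i' =
  Pos 6: 'n' vs 'n' =
  Pos 7: 'e' vs 'g' !=
Hamming distance = 5


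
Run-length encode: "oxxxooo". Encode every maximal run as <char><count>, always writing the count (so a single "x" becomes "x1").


String: "oxxxooo"
Scanning for consecutive runs:
  'o' x 1
  'x' x 3
  'o' x 3
RLE = "o1x3o3"


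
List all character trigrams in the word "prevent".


Word: "prevent" (length 7)
Number of trigrams = 7 - 3 + 1 = 5
  Position 0: "pre"
  Position 1: "rev"
  Position 2: "eve"
  Position 3: "ven"
  Position 4: "ent"
Trigrams = "pre", "rev", "eve", "ven", "ent"


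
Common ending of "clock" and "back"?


Word 1: "clock"
Word 2: "back"
Comparing from end:
  Pos -1: 'k' == 'k'
  Pos -2: 'c' == 'c'
  Pos -3: 'o' != 'a' (stop)
LCS = "ck" (length 2)


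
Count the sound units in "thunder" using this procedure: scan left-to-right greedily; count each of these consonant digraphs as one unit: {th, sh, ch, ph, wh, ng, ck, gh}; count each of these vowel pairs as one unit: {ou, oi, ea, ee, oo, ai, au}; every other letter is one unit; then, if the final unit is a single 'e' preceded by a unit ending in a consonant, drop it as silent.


Word: "thunder" (7 letters)
Left-to-right scan:
  1. 'th' (digraph)
  2. 'u' (letter)
  3. 'n' (letter)
  4. 'd' (letter)
  5. 'e' (letter)
  6. 'r' (letter)
Units from scan: 6
Sound units = 6 units


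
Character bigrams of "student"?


Word: "student" (length 7)
Number of bigrams = 7 - 2 + 1 = 6
  Position 0: "st"
  Position 1: "tu"
  Position 2: "ud"
  Position 3: "de"
  Position 4: "en"
  Position 5: "nt"
Bigrams = "st", "tu", "ud", "de", "en", "nt"


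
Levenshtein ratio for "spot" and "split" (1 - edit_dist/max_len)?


Word 1: "spot" (length 4)
Word 2: "split" (length 5)
One optimal edit sequence:
  1. keep 's'
  2. keep 'p'
  3. insert 'l'  (+1)
  4. substitute 'o' -> 'i'  (+1)
  5. keep 't'
Edit distance = 2
Max length = max(4, 5) = 5
Similarity = 1 - 2/5
= 0.6000


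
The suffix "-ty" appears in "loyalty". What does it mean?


Suffix: -ty
As in: loyalty -> loyal + -ty
Meaning = quality of


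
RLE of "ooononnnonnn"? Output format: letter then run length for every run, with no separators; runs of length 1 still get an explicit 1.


String: "ooononnnonnn"
Scanning for consecutive runs:
  'o' x 3
  'n' x 1
  'o' x 1
  'n' x 3
  'o' x 1
  'n' x 3
RLE = "o3n1o1n3o1n3"


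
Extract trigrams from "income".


Word: "income" (length 6)
Number of trigrams = 6 - 3 + 1 = 4
  Position 0: "inc"
  Position 1: "nco"
  Position 2: "com"
  Position 3: "ome"
Trigrams = "inc", "nco", "com", "ome"


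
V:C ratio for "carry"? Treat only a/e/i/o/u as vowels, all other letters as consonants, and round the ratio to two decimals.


Word: "carry"
Vowels (a,e,i,o,u): 1
Consonants: 4
Ratio = 1/4
= 0.25


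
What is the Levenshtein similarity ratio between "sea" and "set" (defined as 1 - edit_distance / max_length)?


Word 1: "sea" (length 3)
Word 2: "set" (length 3)
One optimal edit sequence:
  1. keep 's'
  2. keep 'e'
  3. substitute 'a' -> 't'  (+1)
Edit distance = 1
Max length = max(3, 3) = 3
Similarity = 1 - 1/3
= 0.6667


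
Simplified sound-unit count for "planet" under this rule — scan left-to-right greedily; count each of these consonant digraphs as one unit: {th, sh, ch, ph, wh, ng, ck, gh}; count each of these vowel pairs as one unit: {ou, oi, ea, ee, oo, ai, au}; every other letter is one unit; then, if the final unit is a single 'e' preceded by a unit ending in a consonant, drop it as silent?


Word: "planet" (6 letters)
Left-to-right scan:
  [1] 'p' (letter)
  [2] 'l' (letter)
  [3] 'a' (letter)
  [4] 'n' (letter)
  [5] 'e' (letter)
  [6] 't' (letter)
Units from scan: 6
Sound units = 6 units


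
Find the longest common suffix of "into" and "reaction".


Word 1: "into"
Word 2: "reaction"
Comparing from end:
  Pos -1: 'o' != 'n' (stop)
LCS = "" (length 0)


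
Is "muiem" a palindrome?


Word: "muiem"
Reversed: "meium"
Forward == Backward? muiem != meium
Palindrome = No


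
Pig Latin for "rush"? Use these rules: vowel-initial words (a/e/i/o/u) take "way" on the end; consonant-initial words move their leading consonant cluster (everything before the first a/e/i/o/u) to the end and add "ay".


Word: "rush"
Starts with consonant(s) → move to end, add 'ay'
Consonant cluster: "r"
Pig Latin = "ushray"


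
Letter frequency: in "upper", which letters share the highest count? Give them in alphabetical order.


Word: "upper"
Letter counts:
  'e': 1
  'p': 2
  'r': 1
  'u': 1
Maximum count = 2
Most frequent = 'p' (2 times each)


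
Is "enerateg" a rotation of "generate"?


Word: "generate", Candidate: "enerateg"
Method: check if candidate is substring of word+word
"generategenerate" contains "enerateg"? Yes
Is rotation = Yes


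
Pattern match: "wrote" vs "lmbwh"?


Pattern of "wrote": [0, 1, 2, 3, 4]
Pattern of "lmbwh": [0, 1, 2, 3, 4]
Patterns match
Same pattern = Yes


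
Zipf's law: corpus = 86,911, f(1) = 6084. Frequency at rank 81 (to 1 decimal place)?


Zipf's law: f(r) = f(1) / r
f(1) = 6084
f(81) = 6084 / 81
= 75.1 occurrences


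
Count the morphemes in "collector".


Word: "collector"
Morphemes: collect + -or
Each morpheme carries meaning
= 2 morphemes


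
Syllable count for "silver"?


Word: "silver"
Syllable breakdown: sil-ver
Counting: 2 parts
= 2 syllables


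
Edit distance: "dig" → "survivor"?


Word 1: "dig" (length 3)
Word 2: "survivor" (length 8)
One optimal edit sequence (insert/delete/substitute each cost 1):
  1. insert 's'  (+1)
  2. insert 'u'  (+1)
  3. insert 'r'  (+1)
  4. substitute 'd' -> 'v'  (+1)
  5. keep 'i'
  6. insert 'v'  (+1)
  7. insert 'o'  (+1)
  8. substitute 'g' -> 'r'  (+1)
Total edit operations: 7
Edit distance = 7


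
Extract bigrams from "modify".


Word: "modify" (length 6)
Number of bigrams = 6 - 2 + 1 = 5
  Position 0: "mo"
  Position 1: "od"
  Position 2: "di"
  Position 3: "if"
  Position 4: "fy"
Bigrams = "mo", "od", "di", "if", "fy"


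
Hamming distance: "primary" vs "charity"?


Comparing character by character (same length = 7):
  Pos 0: 'p' vs 'c' !=
  Pos 1: 'r' vs 'h' !=
  Pos 2: 'i' vs 'a' !=
  Pos 3: 'm' vs 'r' !=
  Pos 4: 'a' vs 'i' !=
  Pos 5: 'r' vs 't' !=
  Pos 6: 'y' vs 'y' =
Hamming distance = 6


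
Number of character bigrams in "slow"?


Word: "slow" (length 4)
Number of 2-grams = length - 2 + 1 = 4 - 2 + 1
= 3


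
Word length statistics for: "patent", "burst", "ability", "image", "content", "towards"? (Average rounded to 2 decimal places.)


Lengths: "patent"=6, "burst"=5, "ability"=7, "image"=5, "content"=7, "towards"=7
Sum = 37, Count = 6
Average = 37/6 = 6.17
= avg=6.17, min=5, max=7


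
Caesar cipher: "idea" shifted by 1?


Word: "idea"
Shift: 1
Each letter → (letter + shift) mod 26:
  'i' (8) + 1 = 9 → 'j'
  'd' (3) + 1 = 4 → 'e'
  'e' (4) + 1 = 5 → 'f'
  'a' (0) + 1 = 1 → 'b'
Result = "jefb"


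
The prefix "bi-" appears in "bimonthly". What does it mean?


Prefix: bi-
As in: bimonthly -> bi- + monthly
Meaning = two


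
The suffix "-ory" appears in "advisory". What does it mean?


Suffix: -ory
Example: advisory = advise + -ory, with a spelling change
Meaning = relating to / place for


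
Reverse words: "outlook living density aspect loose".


Original: "outlook living density aspect loose"
Words (1..n): outlook | living | density | aspect | loose
Reversed (n..1): loose | aspect | density | living | outlook
Result = "loose aspect density living outlook"


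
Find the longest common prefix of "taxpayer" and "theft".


Word 1: "taxpayer"
Word 2: "theft"
Comparing from start:
  Pos 0: 't' == 't'
  Pos 1: 'a' != 'h' (stop)
LCP = "t" (length 1)


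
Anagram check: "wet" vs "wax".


Word 1: "wet" → sorted: etw
Word 2: "wax" → sorted: awx
Same letters? etw != awx
Anagram = No


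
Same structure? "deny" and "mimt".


Pattern of "deny": [0, 1, 2, 3]
Pattern of "mimt": [0, 1, 0, 2]
Patterns do not match
Same pattern = No


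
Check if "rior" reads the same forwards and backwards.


Word: "rior"
Reversed: "roir"
Forward == Backward? rior != roir
Palindrome = No


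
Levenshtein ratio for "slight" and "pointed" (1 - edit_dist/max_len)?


Word 1: "slight" (length 6)
Word 2: "pointed" (length 7)
One optimal edit sequence:
  1. substitute 's' -> 'p'  (+1)
  2. substitute 'l' -> 'o'  (+1)
  3. keep 'i'
  4. insert 'n'  (+1)
  5. substitute 'g' -> 't'  (+1)
  6. substitute 'h' -> 'e'  (+1)
  7. substitute 't' -> 'd'  (+1)
Edit distance = 6
Max length = max(6, 7) = 7
Similarity = 1 - 6/7
= 0.1429


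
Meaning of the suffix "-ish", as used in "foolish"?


Suffix: -ish
Example: foolish = fool + -ish
Meaning = somewhat / having the qualities of


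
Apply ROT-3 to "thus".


Word: "thus"
Shift: 3
Each letter → (letter + shift) mod 26:
  't' (19) + 3 = 22 → 'w'
  'h' (7) + 3 = 10 → 'k'
  'u' (20) + 3 = 23 → 'x'
  's' (18) + 3 = 21 → 'v'
Result = "wkxv"


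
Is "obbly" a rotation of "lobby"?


Word: "lobby", Candidate: "obbly"
Method: check if candidate is substring of word+word
"lobbylobby" contains "obbly"? No
Is rotation = No


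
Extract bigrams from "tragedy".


Word: "tragedy" (length 7)
Number of bigrams = 7 - 2 + 1 = 6
  Position 0: "tr"
  Position 1: "ra"
  Position 2: "ag"
  Position 3: "ge"
  Position 4: "ed"
  Position 5: "dy"
Bigrams = "tr", "ra", "ag", "ge", "ed", "dy"


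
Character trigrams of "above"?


Word: "above" (length 5)
Number of trigrams = 5 - 3 + 1 = 3
  Position 0: "abo"
  Position 1: "bov"
  Position 2: "ove"
Trigrams = "abo", "bov", "ove"


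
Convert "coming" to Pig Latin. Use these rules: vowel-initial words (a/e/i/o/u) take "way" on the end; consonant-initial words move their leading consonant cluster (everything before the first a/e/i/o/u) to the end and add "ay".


Word: "coming"
Starts with consonant(s) → move to end, add 'ay'
Consonant cluster: "c"
Pig Latin = "omingcay"


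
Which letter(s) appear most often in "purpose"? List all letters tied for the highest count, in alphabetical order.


Word: "purpose"
Letter counts:
  'e': 1
  'o': 1
  'p': 2
  'r': 1
  's': 1
  'u': 1
Maximum count = 2
Most frequent = 'p' (2 times each)


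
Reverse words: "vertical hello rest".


Original: "vertical hello rest"
Words (1..n): vertical | hello | rest
Reversed (n..1): rest | hello | vertical
Result = "rest hello vertical"


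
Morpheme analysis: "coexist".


Word: "coexist"
Morphemes: co- / exist
Each morpheme carries meaning
= 2 morphemes


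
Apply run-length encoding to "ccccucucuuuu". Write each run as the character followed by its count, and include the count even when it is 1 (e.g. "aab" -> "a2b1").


String: "ccccucucuuuu"
Scanning for consecutive runs:
  'c' x 4
  'u' x 1
  'c' x 1
  'u' x 1
  'c' x 1
  'u' x 4
RLE = "c4u1c1u1c1u4"


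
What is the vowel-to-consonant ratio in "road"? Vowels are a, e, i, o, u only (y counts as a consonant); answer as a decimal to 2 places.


Word: "road"
Vowels (a,e,i,o,u): 2
Consonants: 2
Ratio = 2/2
= 1.00


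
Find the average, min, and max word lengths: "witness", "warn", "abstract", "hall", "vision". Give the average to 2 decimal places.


Lengths: "witness"=7, "warn"=4, "abstract"=8, "hall"=4, "vision"=6
Sum = 29, Count = 5
Average = 29/5 = 5.80
= avg=5.80, min=4, max=8


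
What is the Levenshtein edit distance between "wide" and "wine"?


Word 1: "wide" (length 4)
Word 2: "wine" (length 4)
One optimal edit sequence (insert/delete/substitute each cost 1):
  1. keep 'w'
  2. keep 'i'
  3. substitute 'd' -> 'n'  (+1)
  4. keep 'e'
Total edit operations: 1
Edit distance = 1


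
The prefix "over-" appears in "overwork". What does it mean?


Prefix: over-
Example: overwork = over- + work
Meaning = excessive


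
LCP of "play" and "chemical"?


Word 1: "play"
Word 2: "chemical"
Comparing from start:
  Pos 0: 'p' != 'c' (stop)
LCP = "" (length 0)


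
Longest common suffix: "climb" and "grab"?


Word 1: "climb"
Word 2: "grab"
Comparing from end:
  Pos -1: 'b' == 'b'
  Pos -2: 'm' != 'a' (stop)
LCS = "b" (length 1)


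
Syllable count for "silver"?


Word: "silver"
Syllable breakdown: sil · ver
Counting: 2 parts
= 2 syllables


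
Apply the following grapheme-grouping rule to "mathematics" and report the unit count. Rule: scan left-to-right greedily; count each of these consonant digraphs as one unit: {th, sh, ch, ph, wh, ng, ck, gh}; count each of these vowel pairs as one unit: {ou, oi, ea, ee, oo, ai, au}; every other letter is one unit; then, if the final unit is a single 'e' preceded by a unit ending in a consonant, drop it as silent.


Word: "mathematics" (11 letters)
Left-to-right scan:
  [1] 'm' (letter)
  [2] 'a' (letter)
  [3] 'th' (digraph)
  [4] 'e' (letter)
  [5] 'm' (letter)
  [6] 'a' (letter)
  [7] 't' (letter)
  [8] 'i' (letter)
  [9] 'c' (letter)
  [10] 's' (letter)
Units from scan: 10
Sound units = 10 units


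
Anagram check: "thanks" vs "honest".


Word 1: "thanks" → sorted: ahknst
Word 2: "honest" → sorted: ehnost
Same letters? ahknst != ehnost
Anagram = No


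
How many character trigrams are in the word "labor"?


Word: "labor" (length 5)
Number of 3-grams = length - 3 + 1 = 5 - 3 + 1
= 3


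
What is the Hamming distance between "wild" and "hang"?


Comparing character by character (same length = 4):
  Pos 0: 'w' vs 'h' !=
  Pos 1: 'i' vs 'a' !=
  Pos 2: 'l' vs 'n' !=
  Pos 3: 'd' vs 'g' !=
Hamming distance = 4


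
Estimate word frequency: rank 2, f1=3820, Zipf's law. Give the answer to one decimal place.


Zipf's law: f(r) = f(1) / r
f(1) = 3820
f(2) = 3820 / 2
= 1910.0 occurrences


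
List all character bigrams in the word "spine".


Word: "spine" (length 5)
Number of bigrams = 5 - 2 + 1 = 4
  Position 0: "sp"
  Position 1: "pi"
  Position 2: "in"
  Position 3: "ne"
Bigrams = "sp", "pi", "in", "ne"


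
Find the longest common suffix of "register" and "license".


Word 1: "register"
Word 2: "license"
Comparing from end:
  Pos -1: 'r' != 'e' (stop)
LCS = "" (length 0)


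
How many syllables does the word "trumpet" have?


Word: "trumpet"
Syllable breakdown: trum | pet
Counting: 2 parts
= 2 syllables


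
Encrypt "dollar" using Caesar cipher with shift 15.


Word: "dollar"
Shift: 15
Each letter → (letter + shift) mod 26:
  'd' (3) + 15 = 18 → 's'
  'o' (14) + 15 = 3 → 'd'
  'l' (11) + 15 = 0 → 'a'
  'l' (11) + 15 = 0 → 'a'
  'a' (0) + 15 = 15 → 'p'
  'r' (17) + 15 = 6 → 'g'
Result = "sdaapg"


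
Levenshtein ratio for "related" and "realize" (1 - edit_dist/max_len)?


Word 1: "related" (length 7)
Word 2: "realize" (length 7)
One optimal edit sequence:
  1. keep 'r'
  2. keep 'e'
  3. insert 'a'  (+1)
  4. keep 'l'
  5. substitute 'a' -> 'i'  (+1)
  6. substitute 't' -> 'z'  (+1)
  7. keep 'e'
  8. delete 'd'  (+1)
Edit distance = 4
Max length = max(7, 7) = 7
Similarity = 1 - 4/7
= 0.4286


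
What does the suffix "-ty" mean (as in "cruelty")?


Suffix: -ty
Example: cruelty = cruel + -ty
Meaning = quality of


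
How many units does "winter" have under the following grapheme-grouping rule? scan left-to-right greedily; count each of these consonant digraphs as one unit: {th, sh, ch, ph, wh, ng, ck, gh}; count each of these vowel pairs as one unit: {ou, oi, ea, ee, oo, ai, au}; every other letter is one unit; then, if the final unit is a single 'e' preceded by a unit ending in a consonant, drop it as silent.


Word: "winter" (6 letters)
Left-to-right scan:
  [1] 'w' (letter)
  [2] 'i' (letter)
  [3] 'n' (letter)
  [4] 't' (letter)
  [5] 'e' (letter)
  [6] 'r' (letter)
Units from scan: 6
Sound units = 6 units


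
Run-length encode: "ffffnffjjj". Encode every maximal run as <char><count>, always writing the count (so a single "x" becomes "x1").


String: "ffffnffjjj"
Scanning for consecutive runs:
  'f' x 4
  'n' x 1
  'f' x 2
  'j' x 3
RLE = "f4n1f2j3"


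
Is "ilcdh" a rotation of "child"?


Word: "child", Candidate: "ilcdh"
Method: check if candidate is substring of word+word
"childchild" contains "ilcdh"? No
Is rotation = No


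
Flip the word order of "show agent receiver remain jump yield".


Original: "show agent receiver remain jump yield"
Words (1..n): show | agent | receiver | remain | jump | yield
Reversed (n..1): yield | jump | remain | receiver | agent | show
Result = "yield jump remain receiver agent show"


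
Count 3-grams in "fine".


Word: "fine" (length 4)
Number of 3-grams = length - 3 + 1 = 4 - 3 + 1
= 2


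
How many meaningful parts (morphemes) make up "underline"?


Word: "underline"
Morphemes: under- + line
Each morpheme carries meaning
= 2 morphemes


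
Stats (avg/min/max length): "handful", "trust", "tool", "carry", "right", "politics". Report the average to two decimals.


Lengths: "handful"=7, "trust"=5, "tool"=4, "carry"=5, "right"=5, "politics"=8
Sum = 34, Count = 6
Average = 34/6 = 5.67
= avg=5.67, min=4, max=8


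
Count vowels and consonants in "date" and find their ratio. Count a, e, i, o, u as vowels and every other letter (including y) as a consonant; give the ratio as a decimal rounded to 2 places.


Word: "date"
Vowels (a,e,i,o,u): 2
Consonants: 2
Ratio = 2/2
= 1.00


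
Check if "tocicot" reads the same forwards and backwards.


Word: "tocicot"
Reversed: "tocicot"
Forward == Backward? tocicot == tocicot
Palindrome = Yes


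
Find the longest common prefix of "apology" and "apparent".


Word 1: "apology"
Word 2: "apparent"
Comparing from start:
  Pos 0: 'a' == 'a'
  Pos 1: 'p' == 'p'
  Pos 2: 'o' != 'p' (stop)
LCP = "ap" (length 2)


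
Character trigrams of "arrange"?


Word: "arrange" (length 7)
Number of trigrams = 7 - 3 + 1 = 5
  Position 0: "arr"
  Position 1: "rra"
  Position 2: "ran"
  Position 3: "ang"
  Position 4: "nge"
Trigrams = "arr", "rra", "ran", "ang", "nge"


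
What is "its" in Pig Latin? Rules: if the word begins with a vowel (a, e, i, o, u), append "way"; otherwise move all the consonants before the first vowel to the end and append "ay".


Word: "its"
Starts with vowel → add 'way'
Pig Latin = "itsway"


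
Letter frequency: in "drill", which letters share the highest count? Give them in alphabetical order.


Word: "drill"
Letter counts:
  'd': 1
  'i': 1
  'l': 2
  'r': 1
Maximum count = 2
Most frequent = 'l' (2 times each)
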